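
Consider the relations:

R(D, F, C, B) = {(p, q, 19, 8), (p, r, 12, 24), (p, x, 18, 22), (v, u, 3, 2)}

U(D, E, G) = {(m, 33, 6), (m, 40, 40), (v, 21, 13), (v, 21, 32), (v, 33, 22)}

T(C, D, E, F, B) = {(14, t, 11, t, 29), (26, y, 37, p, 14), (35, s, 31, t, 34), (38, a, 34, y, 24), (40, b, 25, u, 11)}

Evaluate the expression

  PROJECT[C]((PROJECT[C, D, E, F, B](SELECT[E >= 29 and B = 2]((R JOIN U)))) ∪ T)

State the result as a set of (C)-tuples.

Natural join on D: {(v, u, 3, 2, 21, 13), (v, u, 3, 2, 21, 32), (v, u, 3, 2, 33, 22)}
Filtering on E >= 29 and B = 2 leaves {(v, u, 3, 2, 33, 22)}.
π_{C, D, E, F, B} gives {(3, v, 33, u, 2)}.
Taking the union: {(14, t, 11, t, 29), (26, y, 37, p, 14), (3, v, 33, u, 2), (35, s, 31, t, 34), (38, a, 34, y, 24), (40, b, 25, u, 11)}
π_{C} gives {14, 26, 3, 35, 38, 40}.

{14, 26, 3, 35, 38, 40}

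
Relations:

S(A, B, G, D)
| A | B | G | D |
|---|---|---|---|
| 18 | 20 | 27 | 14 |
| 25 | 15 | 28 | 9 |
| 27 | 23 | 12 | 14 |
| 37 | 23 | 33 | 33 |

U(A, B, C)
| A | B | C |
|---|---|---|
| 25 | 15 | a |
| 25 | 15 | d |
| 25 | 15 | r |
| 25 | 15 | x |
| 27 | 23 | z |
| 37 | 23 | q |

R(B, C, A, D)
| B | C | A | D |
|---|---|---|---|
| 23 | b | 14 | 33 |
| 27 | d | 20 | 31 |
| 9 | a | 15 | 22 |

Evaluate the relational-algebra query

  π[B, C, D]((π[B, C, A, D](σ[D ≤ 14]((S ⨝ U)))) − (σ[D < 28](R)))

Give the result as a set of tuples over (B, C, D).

Natural join on A, B: {(25, 15, 28, 9, a), (25, 15, 28, 9, d), (25, 15, 28, 9, r), (25, 15, 28, 9, x), (27, 23, 12, 14, z), (37, 23, 33, 33, q)}
σ[D ≤ 14]: keep tuples satisfying D ≤ 14 → {(25, 15, 28, 9, a), (25, 15, 28, 9, d), (25, 15, 28, 9, r), (25, 15, 28, 9, x), (27, 23, 12, 14, z)}
Keep only column(s) B, C, A, D: {(15, a, 25, 9), (15, d, 25, 9), (15, r, 25, 9), (15, x, 25, 9), (23, z, 27, 14)}
σ[D < 28]: keep tuples satisfying D < 28 → {(9, a, 15, 22)}
Difference: {(15, a, 25, 9), (15, d, 25, 9), (15, r, 25, 9), (15, x, 25, 9), (23, z, 27, 14)} with {(9, a, 15, 22)} → {(15, a, 25, 9), (15, d, 25, 9), (15, r, 25, 9), (15, x, 25, 9), (23, z, 27, 14)}
Keep only column(s) B, C, D: {(15, a, 9), (15, d, 9), (15, r, 9), (15, x, 9), (23, z, 14)}

{(15, a, 9), (15, d, 9), (15, r, 9), (15, x, 9), (23, z, 14)}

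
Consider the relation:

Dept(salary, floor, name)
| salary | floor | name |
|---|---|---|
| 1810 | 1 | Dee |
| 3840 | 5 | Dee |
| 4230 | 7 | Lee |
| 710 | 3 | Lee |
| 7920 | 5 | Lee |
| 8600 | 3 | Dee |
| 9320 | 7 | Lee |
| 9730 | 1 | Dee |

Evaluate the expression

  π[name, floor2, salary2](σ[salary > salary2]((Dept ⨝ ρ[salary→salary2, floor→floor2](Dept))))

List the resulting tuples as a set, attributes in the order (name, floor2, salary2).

{(Dee, 1, 1810), (Dee, 3, 8600), (Dee, 5, 3840), (Lee, 3, 710), (Lee, 5, 7920), (Lee, 7, 4230)}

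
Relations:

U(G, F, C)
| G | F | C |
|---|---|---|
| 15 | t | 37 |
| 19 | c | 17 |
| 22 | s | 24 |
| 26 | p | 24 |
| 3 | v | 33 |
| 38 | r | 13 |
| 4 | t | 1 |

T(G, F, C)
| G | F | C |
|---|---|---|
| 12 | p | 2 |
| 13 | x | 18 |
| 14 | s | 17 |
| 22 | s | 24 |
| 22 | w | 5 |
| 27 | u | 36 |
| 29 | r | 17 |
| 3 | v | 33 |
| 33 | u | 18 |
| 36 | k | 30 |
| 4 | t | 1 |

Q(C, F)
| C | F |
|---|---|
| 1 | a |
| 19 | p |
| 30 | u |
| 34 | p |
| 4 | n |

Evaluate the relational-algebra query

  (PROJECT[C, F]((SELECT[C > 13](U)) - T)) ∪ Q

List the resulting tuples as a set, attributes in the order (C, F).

{(1, a), (17, c), (19, p), (24, p), (30, u), (34, p), (37, t), (4, n)}

Apply σ_{C > 13}; surviving tuples: {(15, t, 37), (19, c, 17), (22, s, 24), (26, p, 24), (3, v, 33)}
Taking the difference: {(15, t, 37), (19, c, 17), (26, p, 24)}
Keep only column(s) C, F: {(17, c), (24, p), (37, t)}
Taking the union: {(1, a), (17, c), (19, p), (24, p), (30, u), (34, p), (37, t), (4, n)}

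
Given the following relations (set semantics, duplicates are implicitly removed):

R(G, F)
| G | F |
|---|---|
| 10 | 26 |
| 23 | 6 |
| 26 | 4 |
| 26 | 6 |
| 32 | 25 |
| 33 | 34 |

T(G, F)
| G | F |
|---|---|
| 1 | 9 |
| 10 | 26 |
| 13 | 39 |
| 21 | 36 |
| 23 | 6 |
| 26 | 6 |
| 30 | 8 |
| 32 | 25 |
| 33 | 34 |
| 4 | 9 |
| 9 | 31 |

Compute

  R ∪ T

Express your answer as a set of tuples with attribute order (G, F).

{(1, 9), (10, 26), (13, 39), (21, 36), (23, 6), (26, 4), (26, 6), (30, 8), (32, 25), (33, 34), (4, 9), (9, 31)}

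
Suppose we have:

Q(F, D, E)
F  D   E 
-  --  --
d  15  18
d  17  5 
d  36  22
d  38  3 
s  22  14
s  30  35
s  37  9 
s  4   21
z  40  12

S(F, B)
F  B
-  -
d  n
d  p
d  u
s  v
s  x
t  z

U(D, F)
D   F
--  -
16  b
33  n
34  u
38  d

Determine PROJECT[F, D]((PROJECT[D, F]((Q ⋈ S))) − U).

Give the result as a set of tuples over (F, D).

{(d, 15), (d, 17), (d, 36), (s, 22), (s, 30), (s, 37), (s, 4)}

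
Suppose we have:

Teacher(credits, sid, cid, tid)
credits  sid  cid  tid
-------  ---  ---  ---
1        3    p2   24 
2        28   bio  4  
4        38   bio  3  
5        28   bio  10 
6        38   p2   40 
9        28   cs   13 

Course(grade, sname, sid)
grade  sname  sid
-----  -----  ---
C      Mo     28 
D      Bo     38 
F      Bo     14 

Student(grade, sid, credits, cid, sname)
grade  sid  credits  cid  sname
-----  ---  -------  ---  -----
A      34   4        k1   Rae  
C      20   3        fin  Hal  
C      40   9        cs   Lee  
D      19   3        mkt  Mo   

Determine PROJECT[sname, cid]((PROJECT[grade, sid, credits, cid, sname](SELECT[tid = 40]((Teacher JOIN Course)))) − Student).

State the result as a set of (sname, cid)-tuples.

{(Bo, p2)}

Natural join on sid: {(2, 28, bio, 4, C, Mo), (4, 38, bio, 3, D, Bo), (5, 28, bio, 10, C, Mo), (6, 38, p2, 40, D, Bo), (9, 28, cs, 13, C, Mo)}
Selection tid = 40: {(6, 38, p2, 40, D, Bo)}
π_{grade, sid, credits, cid, sname} gives {(D, 38, 6, p2, Bo)}.
Set difference of the two operands is {(D, 38, 6, p2, Bo)}.
π_{sname, cid} gives {(Bo, p2)}.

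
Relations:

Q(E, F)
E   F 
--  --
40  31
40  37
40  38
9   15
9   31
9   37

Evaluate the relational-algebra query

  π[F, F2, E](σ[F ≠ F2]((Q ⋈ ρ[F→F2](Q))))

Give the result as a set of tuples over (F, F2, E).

{(15, 31, 9), (15, 37, 9), (31, 15, 9), (31, 37, 40), (31, 37, 9), (31, 38, 40), (37, 15, 9), (37, 31, 40), (37, 31, 9), (37, 38, 40), (38, 31, 40), (38, 37, 40)}

ρ[F→F2]: schema becomes (E, F2); tuples unchanged.
Natural join on E: {(40, 31, 31), (40, 31, 37), (40, 31, 38), (40, 37, 31), (40, 37, 37), (40, 37, 38), (40, 38, 31), (40, 38, 37), (40, 38, 38), (9, 15, 15), (9, 15, 31), (9, 15, 37), (9, 31, 15), (9, 31, 31), (9, 31, 37), (9, 37, 15), (9, 37, 31), (9, 37, 37)}
Filtering on F ≠ F2 leaves {(40, 31, 37), (40, 31, 38), (40, 37, 31), (40, 37, 38), (40, 38, 31), (40, 38, 37), (9, 15, 31), (9, 15, 37), (9, 31, 15), (9, 31, 37), (9, 37, 15), (9, 37, 31)}.
Projecting to F, F2, E: {(15, 31, 9), (15, 37, 9), (31, 15, 9), (31, 37, 40), (31, 37, 9), (31, 38, 40), (37, 15, 9), (37, 31, 40), (37, 31, 9), (37, 38, 40), (38, 31, 40), (38, 37, 40)}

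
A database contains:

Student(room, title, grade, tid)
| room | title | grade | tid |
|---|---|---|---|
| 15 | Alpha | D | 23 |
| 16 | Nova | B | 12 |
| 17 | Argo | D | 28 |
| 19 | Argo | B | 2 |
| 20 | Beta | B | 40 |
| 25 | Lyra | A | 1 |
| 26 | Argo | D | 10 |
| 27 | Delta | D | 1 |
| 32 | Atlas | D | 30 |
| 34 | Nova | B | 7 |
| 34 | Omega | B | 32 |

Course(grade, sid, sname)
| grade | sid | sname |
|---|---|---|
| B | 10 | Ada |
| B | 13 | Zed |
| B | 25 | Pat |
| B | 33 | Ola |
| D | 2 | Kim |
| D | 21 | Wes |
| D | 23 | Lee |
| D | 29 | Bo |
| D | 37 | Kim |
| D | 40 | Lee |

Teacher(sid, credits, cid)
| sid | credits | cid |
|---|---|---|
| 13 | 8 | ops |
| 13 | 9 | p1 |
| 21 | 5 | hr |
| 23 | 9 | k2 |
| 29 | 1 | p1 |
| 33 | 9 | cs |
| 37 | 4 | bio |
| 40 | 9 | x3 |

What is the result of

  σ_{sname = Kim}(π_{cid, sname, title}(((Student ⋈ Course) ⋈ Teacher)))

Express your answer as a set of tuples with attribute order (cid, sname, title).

Natural join on grade: {(15, Alpha, D, 23, 2, Kim), (15, Alpha, D, 23, 21, Wes), (15, Alpha, D, 23, 23, Lee), (15, Alpha, D, 23, 29, Bo), (15, Alpha, D, 23, 37, Kim), (15, Alpha, D, 23, 40, Lee), (16, Nova, B, 12, 10, Ada), (16, Nova, B, 12, 13, Zed), (16, Nova, B, 12, 25, Pat), (16, Nova, B, 12, 33, Ola), (17, Argo, D, 28, 2, Kim), (17, Argo, D, 28, 21, Wes), (17, Argo, D, 28, 23, Lee), (17, Argo, D, 28, 29, Bo), (17, Argo, D, 28, 37, Kim), (17, Argo, D, 28, 40, Lee), (19, Argo, B, 2, 10, Ada), (19, Argo, B, 2, 13, Zed), (19, Argo, B, 2, 25, Pat), (19, Argo, B, 2, 33, Ola), (20, Beta, B, 40, 10, Ada), (20, Beta, B, 40, 13, Zed), (20, Beta, B, 40, 25, Pat), (20, Beta, B, 40, 33, Ola), (26, Argo, D, 10, 2, Kim), (26, Argo, D, 10, 21, Wes), (26, Argo, D, 10, 23, Lee), (26, Argo, D, 10, 29, Bo), (26, Argo, D, 10, 37, Kim), (26, Argo, D, 10, 40, Lee), (27, Delta, D, 1, 2, Kim), (27, Delta, D, 1, 21, Wes), (27, Delta, D, 1, 23, Lee), (27, Delta, D, 1, 29, Bo), (27, Delta, D, 1, 37, Kim), (27, Delta, D, 1, 40, Lee), (32, Atlas, D, 30, 2, Kim), (32, Atlas, D, 30, 21, Wes), (32, Atlas, D, 30, 23, Lee), (32, Atlas, D, 30, 29, Bo), (32, Atlas, D, 30, 37, Kim), (32, Atlas, D, 30, 40, Lee), (34, Nova, B, 7, 10, Ada), (34, Nova, B, 7, 13, Zed), (34, Nova, B, 7, 25, Pat), (34, Nova, B, 7, 33, Ola), (34, Omega, B, 32, 10, Ada), (34, Omega, B, 32, 13, Zed), (34, Omega, B, 32, 25, Pat), (34, Omega, B, 32, 33, Ola)}
Natural join on sid: {(15, Alpha, D, 23, 21, Wes, 5, hr), (15, Alpha, D, 23, 23, Lee, 9, k2), (15, Alpha, D, 23, 29, Bo, 1, p1), (15, Alpha, D, 23, 37, Kim, 4, bio), (15, Alpha, D, 23, 40, Lee, 9, x3), (16, Nova, B, 12, 13, Zed, 8, ops), (16, Nova, B, 12, 13, Zed, 9, p1), (16, Nova, B, 12, 33, Ola, 9, cs), (17, Argo, D, 28, 21, Wes, 5, hr), (17, Argo, D, 28, 23, Lee, 9, k2), (17, Argo, D, 28, 29, Bo, 1, p1), (17, Argo, D, 28, 37, Kim, 4, bio), (17, Argo, D, 28, 40, Lee, 9, x3), (19, Argo, B, 2, 13, Zed, 8, ops), (19, Argo, B, 2, 13, Zed, 9, p1), (19, Argo, B, 2, 33, Ola, 9, cs), (20, Beta, B, 40, 13, Zed, 8, ops), (20, Beta, B, 40, 13, Zed, 9, p1), (20, Beta, B, 40, 33, Ola, 9, cs), (26, Argo, D, 10, 21, Wes, 5, hr), (26, Argo, D, 10, 23, Lee, 9, k2), (26, Argo, D, 10, 29, Bo, 1, p1), (26, Argo, D, 10, 37, Kim, 4, bio), (26, Argo, D, 10, 40, Lee, 9, x3), (27, Delta, D, 1, 21, Wes, 5, hr), (27, Delta, D, 1, 23, Lee, 9, k2), (27, Delta, D, 1, 29, Bo, 1, p1), (27, Delta, D, 1, 37, Kim, 4, bio), (27, Delta, D, 1, 40, Lee, 9, x3), (32, Atlas, D, 30, 21, Wes, 5, hr), (32, Atlas, D, 30, 23, Lee, 9, k2), (32, Atlas, D, 30, 29, Bo, 1, p1), (32, Atlas, D, 30, 37, Kim, 4, bio), (32, Atlas, D, 30, 40, Lee, 9, x3), (34, Nova, B, 7, 13, Zed, 8, ops), (34, Nova, B, 7, 13, Zed, 9, p1), (34, Nova, B, 7, 33, Ola, 9, cs), (34, Omega, B, 32, 13, Zed, 8, ops), (34, Omega, B, 32, 13, Zed, 9, p1), (34, Omega, B, 32, 33, Ola, 9, cs)}
π_{cid, sname, title} gives {(bio, Kim, Alpha), (bio, Kim, Argo), (bio, Kim, Atlas), (bio, Kim, Delta), (cs, Ola, Argo), (cs, Ola, Beta), (cs, Ola, Nova), (cs, Ola, Omega), (hr, Wes, Alpha), (hr, Wes, Argo), (hr, Wes, Atlas), (hr, Wes, Delta), (k2, Lee, Alpha), (k2, Lee, Argo), (k2, Lee, Atlas), (k2, Lee, Delta), (ops, Zed, Argo), (ops, Zed, Beta), (ops, Zed, Nova), (ops, Zed, Omega), (p1, Bo, Alpha), (p1, Bo, Argo), (p1, Bo, Atlas), (p1, Bo, Delta), (p1, Zed, Argo), (p1, Zed, Beta), (p1, Zed, Nova), (p1, Zed, Omega), (x3, Lee, Alpha), (x3, Lee, Argo), (x3, Lee, Atlas), (x3, Lee, Delta)} (8 duplicate(s) eliminated).
Selection sname = Kim: {(bio, Kim, Alpha), (bio, Kim, Argo), (bio, Kim, Atlas), (bio, Kim, Delta)}

{(bio, Kim, Alpha), (bio, Kim, Argo), (bio, Kim, Atlas), (bio, Kim, Delta)}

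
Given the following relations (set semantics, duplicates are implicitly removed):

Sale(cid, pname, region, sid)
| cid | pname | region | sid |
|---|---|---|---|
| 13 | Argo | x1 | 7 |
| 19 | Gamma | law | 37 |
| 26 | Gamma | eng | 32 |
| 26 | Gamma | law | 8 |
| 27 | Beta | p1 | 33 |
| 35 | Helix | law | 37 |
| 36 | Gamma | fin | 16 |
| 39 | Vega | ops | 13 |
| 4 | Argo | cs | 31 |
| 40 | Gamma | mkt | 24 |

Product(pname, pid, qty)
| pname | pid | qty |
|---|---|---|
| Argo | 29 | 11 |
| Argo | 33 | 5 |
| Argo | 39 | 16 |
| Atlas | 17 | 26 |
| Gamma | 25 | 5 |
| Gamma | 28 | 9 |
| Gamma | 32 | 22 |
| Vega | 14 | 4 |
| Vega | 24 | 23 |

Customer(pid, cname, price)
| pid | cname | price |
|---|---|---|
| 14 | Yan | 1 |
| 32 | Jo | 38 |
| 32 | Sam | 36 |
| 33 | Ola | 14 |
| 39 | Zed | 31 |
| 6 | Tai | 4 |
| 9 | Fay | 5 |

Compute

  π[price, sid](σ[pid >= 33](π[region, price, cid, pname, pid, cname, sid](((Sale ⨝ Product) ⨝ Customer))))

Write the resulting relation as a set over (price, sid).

{(14, 31), (14, 7), (31, 31), (31, 7)}

Natural join on pname: {(13, Argo, x1, 7, 29, 11), (13, Argo, x1, 7, 33, 5), (13, Argo, x1, 7, 39, 16), (19, Gamma, law, 37, 25, 5), (19, Gamma, law, 37, 28, 9), (19, Gamma, law, 37, 32, 22), (26, Gamma, eng, 32, 25, 5), (26, Gamma, eng, 32, 28, 9), (26, Gamma, eng, 32, 32, 22), (26, Gamma, law, 8, 25, 5), (26, Gamma, law, 8, 28, 9), (26, Gamma, law, 8, 32, 22), (36, Gamma, fin, 16, 25, 5), (36, Gamma, fin, 16, 28, 9), (36, Gamma, fin, 16, 32, 22), (39, Vega, ops, 13, 14, 4), (39, Vega, ops, 13, 24, 23), (4, Argo, cs, 31, 29, 11), (4, Argo, cs, 31, 33, 5), (4, Argo, cs, 31, 39, 16), (40, Gamma, mkt, 24, 25, 5), (40, Gamma, mkt, 24, 28, 9), (40, Gamma, mkt, 24, 32, 22)}
Natural join on pid: {(13, Argo, x1, 7, 33, 5, Ola, 14), (13, Argo, x1, 7, 39, 16, Zed, 31), (19, Gamma, law, 37, 32, 22, Jo, 38), (19, Gamma, law, 37, 32, 22, Sam, 36), (26, Gamma, eng, 32, 32, 22, Jo, 38), (26, Gamma, eng, 32, 32, 22, Sam, 36), (26, Gamma, law, 8, 32, 22, Jo, 38), (26, Gamma, law, 8, 32, 22, Sam, 36), (36, Gamma, fin, 16, 32, 22, Jo, 38), (36, Gamma, fin, 16, 32, 22, Sam, 36), (39, Vega, ops, 13, 14, 4, Yan, 1), (4, Argo, cs, 31, 33, 5, Ola, 14), (4, Argo, cs, 31, 39, 16, Zed, 31), (40, Gamma, mkt, 24, 32, 22, Jo, 38), (40, Gamma, mkt, 24, 32, 22, Sam, 36)}
π_{region, price, cid, pname, pid, cname, sid} gives {(cs, 14, 4, Argo, 33, Ola, 31), (cs, 31, 4, Argo, 39, Zed, 31), (eng, 36, 26, Gamma, 32, Sam, 32), (eng, 38, 26, Gamma, 32, Jo, 32), (fin, 36, 36, Gamma, 32, Sam, 16), (fin, 38, 36, Gamma, 32, Jo, 16), (law, 36, 19, Gamma, 32, Sam, 37), (law, 36, 26, Gamma, 32, Sam, 8), (law, 38, 19, Gamma, 32, Jo, 37), (law, 38, 26, Gamma, 32, Jo, 8), (mkt, 36, 40, Gamma, 32, Sam, 24), (mkt, 38, 40, Gamma, 32, Jo, 24), (ops, 1, 39, Vega, 14, Yan, 13), (x1, 14, 13, Argo, 33, Ola, 7), (x1, 31, 13, Argo, 39, Zed, 7)}.
Apply σ_{pid >= 33}; surviving tuples: {(cs, 14, 4, Argo, 33, Ola, 31), (cs, 31, 4, Argo, 39, Zed, 31), (x1, 14, 13, Argo, 33, Ola, 7), (x1, 31, 13, Argo, 39, Zed, 7)}
π_{price, sid} gives {(14, 31), (14, 7), (31, 31), (31, 7)}.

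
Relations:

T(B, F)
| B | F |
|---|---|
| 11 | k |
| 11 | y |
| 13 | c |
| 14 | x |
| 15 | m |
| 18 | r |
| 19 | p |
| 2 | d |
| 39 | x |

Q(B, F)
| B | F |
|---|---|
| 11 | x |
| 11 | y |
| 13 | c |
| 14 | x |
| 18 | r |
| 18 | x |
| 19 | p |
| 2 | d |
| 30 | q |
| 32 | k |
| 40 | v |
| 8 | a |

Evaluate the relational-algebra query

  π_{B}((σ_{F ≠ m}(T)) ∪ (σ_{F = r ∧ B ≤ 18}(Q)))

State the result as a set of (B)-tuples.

σ[F ≠ m]: keep tuples satisfying F ≠ m → {(11, k), (11, y), (13, c), (14, x), (18, r), (19, p), (2, d), (39, x)}
σ[F = r ∧ B ≤ 18]: keep tuples satisfying F = r ∧ B ≤ 18 → {(18, r)}
Set union of the two operands is {(11, k), (11, y), (13, c), (14, x), (18, r), (19, p), (2, d), (39, x)}.
π[B]: project onto (B) (1 duplicate(s) eliminated) → {11, 13, 14, 18, 19, 2, 39}

{11, 13, 14, 18, 19, 2, 39}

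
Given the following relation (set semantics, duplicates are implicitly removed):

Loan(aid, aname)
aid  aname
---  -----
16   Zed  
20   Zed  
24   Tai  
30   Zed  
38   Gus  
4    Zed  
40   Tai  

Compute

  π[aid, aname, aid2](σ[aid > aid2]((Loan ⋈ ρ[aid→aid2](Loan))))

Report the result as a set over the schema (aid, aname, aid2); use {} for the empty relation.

{(16, Zed, 4), (20, Zed, 16), (20, Zed, 4), (30, Zed, 16), (30, Zed, 20), (30, Zed, 4), (40, Tai, 24)}

ρ[aid→aid2]: schema becomes (aid2, aname); tuples unchanged.
Loan ⋈ ρ[aid→aid2](Loan) (natural join on aname): {(16, Zed, 16), (16, Zed, 20), (16, Zed, 30), (16, Zed, 4), (20, Zed, 16), (20, Zed, 20), (20, Zed, 30), (20, Zed, 4), (24, Tai, 24), (24, Tai, 40), (30, Zed, 16), (30, Zed, 20), (30, Zed, 30), (30, Zed, 4), (38, Gus, 38), (4, Zed, 16), (4, Zed, 20), (4, Zed, 30), (4, Zed, 4), (40, Tai, 24), (40, Tai, 40)}
Apply σ_{aid > aid2}; surviving tuples: {(16, Zed, 4), (20, Zed, 16), (20, Zed, 4), (30, Zed, 16), (30, Zed, 20), (30, Zed, 4), (40, Tai, 24)}
Keep only column(s) aid, aname, aid2: {(16, Zed, 4), (20, Zed, 16), (20, Zed, 4), (30, Zed, 16), (30, Zed, 20), (30, Zed, 4), (40, Tai, 24)}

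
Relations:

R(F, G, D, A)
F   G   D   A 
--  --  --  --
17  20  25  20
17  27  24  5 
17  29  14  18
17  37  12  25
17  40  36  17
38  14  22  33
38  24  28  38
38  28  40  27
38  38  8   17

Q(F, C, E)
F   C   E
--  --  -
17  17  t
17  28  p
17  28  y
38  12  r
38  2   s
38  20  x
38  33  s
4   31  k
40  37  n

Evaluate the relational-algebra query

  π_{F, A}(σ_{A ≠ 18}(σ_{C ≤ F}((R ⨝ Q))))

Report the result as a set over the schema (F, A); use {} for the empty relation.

Natural join on F: {(17, 20, 25, 20, 17, t), (17, 20, 25, 20, 28, p), (17, 20, 25, 20, 28, y), (17, 27, 24, 5, 17, t), (17, 27, 24, 5, 28, p), (17, 27, 24, 5, 28, y), (17, 29, 14, 18, 17, t), (17, 29, 14, 18, 28, p), (17, 29, 14, 18, 28, y), (17, 37, 12, 25, 17, t), (17, 37, 12, 25, 28, p), (17, 37, 12, 25, 28, y), (17, 40, 36, 17, 17, t), (17, 40, 36, 17, 28, p), (17, 40, 36, 17, 28, y), (38, 14, 22, 33, 12, r), (38, 14, 22, 33, 2, s), (38, 14, 22, 33, 20, x), (38, 14, 22, 33, 33, s), (38, 24, 28, 38, 12, r), (38, 24, 28, 38, 2, s), (38, 24, 28, 38, 20, x), (38, 24, 28, 38, 33, s), (38, 28, 40, 27, 12, r), (38, 28, 40, 27, 2, s), (38, 28, 40, 27, 20, x), (38, 28, 40, 27, 33, s), (38, 38, 8, 17, 12, r), (38, 38, 8, 17, 2, s), (38, 38, 8, 17, 20, x), (38, 38, 8, 17, 33, s)}
Filtering on C ≤ F leaves {(17, 20, 25, 20, 17, t), (17, 27, 24, 5, 17, t), (17, 29, 14, 18, 17, t), (17, 37, 12, 25, 17, t), (17, 40, 36, 17, 17, t), (38, 14, 22, 33, 12, r), (38, 14, 22, 33, 2, s), (38, 14, 22, 33, 20, x), (38, 14, 22, 33, 33, s), (38, 24, 28, 38, 12, r), (38, 24, 28, 38, 2, s), (38, 24, 28, 38, 20, x), (38, 24, 28, 38, 33, s), (38, 28, 40, 27, 12, r), (38, 28, 40, 27, 2, s), (38, 28, 40, 27, 20, x), (38, 28, 40, 27, 33, s), (38, 38, 8, 17, 12, r), (38, 38, 8, 17, 2, s), (38, 38, 8, 17, 20, x), (38, 38, 8, 17, 33, s)}.
Filtering on A ≠ 18 leaves {(17, 20, 25, 20, 17, t), (17, 27, 24, 5, 17, t), (17, 37, 12, 25, 17, t), (17, 40, 36, 17, 17, t), (38, 14, 22, 33, 12, r), (38, 14, 22, 33, 2, s), (38, 14, 22, 33, 20, x), (38, 14, 22, 33, 33, s), (38, 24, 28, 38, 12, r), (38, 24, 28, 38, 2, s), (38, 24, 28, 38, 20, x), (38, 24, 28, 38, 33, s), (38, 28, 40, 27, 12, r), (38, 28, 40, 27, 2, s), (38, 28, 40, 27, 20, x), (38, 28, 40, 27, 33, s), (38, 38, 8, 17, 12, r), (38, 38, 8, 17, 2, s), (38, 38, 8, 17, 20, x), (38, 38, 8, 17, 33, s)}.
Projecting to F, A (12 duplicate(s) eliminated): {(17, 17), (17, 20), (17, 25), (17, 5), (38, 17), (38, 27), (38, 33), (38, 38)}

{(17, 17), (17, 20), (17, 25), (17, 5), (38, 17), (38, 27), (38, 33), (38, 38)}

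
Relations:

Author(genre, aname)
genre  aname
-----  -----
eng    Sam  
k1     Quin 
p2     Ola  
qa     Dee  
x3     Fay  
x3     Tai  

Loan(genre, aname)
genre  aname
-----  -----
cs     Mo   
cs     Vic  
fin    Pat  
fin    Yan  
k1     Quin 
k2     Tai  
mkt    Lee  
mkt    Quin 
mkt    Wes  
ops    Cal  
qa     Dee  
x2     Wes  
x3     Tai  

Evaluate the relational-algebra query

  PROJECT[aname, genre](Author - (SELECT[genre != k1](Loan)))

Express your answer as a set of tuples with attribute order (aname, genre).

{(Fay, x3), (Ola, p2), (Quin, k1), (Sam, eng)}

Selection genre != k1: {(cs, Mo), (cs, Vic), (fin, Pat), (fin, Yan), (k2, Tai), (mkt, Lee), (mkt, Quin), (mkt, Wes), (ops, Cal), (qa, Dee), (x2, Wes), (x3, Tai)}
Taking the difference: {(eng, Sam), (k1, Quin), (p2, Ola), (x3, Fay)}
Keep only column(s) aname, genre: {(Fay, x3), (Ola, p2), (Quin, k1), (Sam, eng)}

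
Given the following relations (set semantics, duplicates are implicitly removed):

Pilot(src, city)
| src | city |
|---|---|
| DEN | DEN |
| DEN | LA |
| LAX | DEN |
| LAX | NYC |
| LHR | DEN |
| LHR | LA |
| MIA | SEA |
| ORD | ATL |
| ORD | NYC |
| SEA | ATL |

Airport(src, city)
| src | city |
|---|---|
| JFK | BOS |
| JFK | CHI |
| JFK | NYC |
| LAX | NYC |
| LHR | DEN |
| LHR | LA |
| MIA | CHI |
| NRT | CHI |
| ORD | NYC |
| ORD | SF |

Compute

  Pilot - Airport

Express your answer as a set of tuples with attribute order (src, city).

{(DEN, DEN), (DEN, LA), (LAX, DEN), (MIA, SEA), (ORD, ATL), (SEA, ATL)}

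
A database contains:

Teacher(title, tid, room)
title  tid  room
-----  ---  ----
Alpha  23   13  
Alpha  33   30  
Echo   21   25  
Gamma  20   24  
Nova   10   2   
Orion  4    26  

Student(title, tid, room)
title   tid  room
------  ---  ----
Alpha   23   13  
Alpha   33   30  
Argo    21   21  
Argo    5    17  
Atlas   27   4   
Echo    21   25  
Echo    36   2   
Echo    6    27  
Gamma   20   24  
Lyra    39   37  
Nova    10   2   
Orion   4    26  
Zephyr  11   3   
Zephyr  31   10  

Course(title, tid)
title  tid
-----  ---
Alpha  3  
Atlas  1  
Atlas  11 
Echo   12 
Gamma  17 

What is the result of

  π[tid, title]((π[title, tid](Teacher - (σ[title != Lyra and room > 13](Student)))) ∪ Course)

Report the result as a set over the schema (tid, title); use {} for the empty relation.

Filtering on title != Lyra and room > 13 leaves {(Alpha, 33, 30), (Argo, 21, 21), (Argo, 5, 17), (Echo, 21, 25), (Echo, 6, 27), (Gamma, 20, 24), (Orion, 4, 26)}.
Set difference of the two operands is {(Alpha, 23, 13), (Nova, 10, 2)}.
Projecting to title, tid: {(Alpha, 23), (Nova, 10)}
Set union of the two operands is {(Alpha, 23), (Alpha, 3), (Atlas, 1), (Atlas, 11), (Echo, 12), (Gamma, 17), (Nova, 10)}.
Projecting to tid, title: {(1, Atlas), (10, Nova), (11, Atlas), (12, Echo), (17, Gamma), (23, Alpha), (3, Alpha)}

{(1, Atlas), (10, Nova), (11, Atlas), (12, Echo), (17, Gamma), (23, Alpha), (3, Alpha)}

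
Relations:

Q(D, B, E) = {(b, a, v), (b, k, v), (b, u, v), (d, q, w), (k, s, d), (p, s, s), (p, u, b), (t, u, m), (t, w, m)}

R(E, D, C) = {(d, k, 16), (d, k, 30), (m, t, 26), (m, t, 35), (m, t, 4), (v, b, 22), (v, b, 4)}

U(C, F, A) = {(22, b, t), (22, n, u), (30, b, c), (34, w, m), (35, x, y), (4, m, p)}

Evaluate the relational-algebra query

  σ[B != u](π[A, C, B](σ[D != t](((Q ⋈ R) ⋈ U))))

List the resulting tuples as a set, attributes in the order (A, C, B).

{(c, 30, s), (p, 4, a), (p, 4, k), (t, 22, a), (t, 22, k), (u, 22, a), (u, 22, k)}

Natural join on D, E: {(b, a, v, 22), (b, a, v, 4), (b, k, v, 22), (b, k, v, 4), (b, u, v, 22), (b, u, v, 4), (k, s, d, 16), (k, s, d, 30), (t, u, m, 26), (t, u, m, 35), (t, u, m, 4), (t, w, m, 26), (t, w, m, 35), (t, w, m, 4)}
Natural join on C: {(b, a, v, 22, b, t), (b, a, v, 22, n, u), (b, a, v, 4, m, p), (b, k, v, 22, b, t), (b, k, v, 22, n, u), (b, k, v, 4, m, p), (b, u, v, 22, b, t), (b, u, v, 22, n, u), (b, u, v, 4, m, p), (k, s, d, 30, b, c), (t, u, m, 35, x, y), (t, u, m, 4, m, p), (t, w, m, 35, x, y), (t, w, m, 4, m, p)}
Filtering on D != t leaves {(b, a, v, 22, b, t), (b, a, v, 22, n, u), (b, a, v, 4, m, p), (b, k, v, 22, b, t), (b, k, v, 22, n, u), (b, k, v, 4, m, p), (b, u, v, 22, b, t), (b, u, v, 22, n, u), (b, u, v, 4, m, p), (k, s, d, 30, b, c)}.
π_{A, C, B} gives {(c, 30, s), (p, 4, a), (p, 4, k), (p, 4, u), (t, 22, a), (t, 22, k), (t, 22, u), (u, 22, a), (u, 22, k), (u, 22, u)}.
Filtering on B != u leaves {(c, 30, s), (p, 4, a), (p, 4, k), (t, 22, a), (t, 22, k), (u, 22, a), (u, 22, k)}.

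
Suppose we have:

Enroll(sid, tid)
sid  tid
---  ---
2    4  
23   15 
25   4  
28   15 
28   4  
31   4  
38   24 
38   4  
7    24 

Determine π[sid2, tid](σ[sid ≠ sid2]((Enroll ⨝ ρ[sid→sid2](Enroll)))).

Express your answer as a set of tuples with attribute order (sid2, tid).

ρ[sid→sid2]: schema becomes (sid2, tid); tuples unchanged.
Joining Enroll and ρ[sid→sid2](Enroll) on tid yields {(2, 4, 2), (2, 4, 25), (2, 4, 28), (2, 4, 31), (2, 4, 38), (23, 15, 23), (23, 15, 28), (25, 4, 2), (25, 4, 25), (25, 4, 28), (25, 4, 31), (25, 4, 38), (28, 15, 23), (28, 15, 28), (28, 4, 2), (28, 4, 25), (28, 4, 28), (28, 4, 31), (28, 4, 38), (31, 4, 2), (31, 4, 25), (31, 4, 28), (31, 4, 31), (31, 4, 38), (38, 24, 38), (38, 24, 7), (38, 4, 2), (38, 4, 25), (38, 4, 28), (38, 4, 31), (38, 4, 38), (7, 24, 38), (7, 24, 7)}.
σ[sid ≠ sid2]: keep tuples satisfying sid ≠ sid2 → {(2, 4, 25), (2, 4, 28), (2, 4, 31), (2, 4, 38), (23, 15, 28), (25, 4, 2), (25, 4, 28), (25, 4, 31), (25, 4, 38), (28, 15, 23), (28, 4, 2), (28, 4, 25), (28, 4, 31), (28, 4, 38), (31, 4, 2), (31, 4, 25), (31, 4, 28), (31, 4, 38), (38, 24, 7), (38, 4, 2), (38, 4, 25), (38, 4, 28), (38, 4, 31), (7, 24, 38)}
Projecting to sid2, tid (15 duplicate(s) eliminated): {(2, 4), (23, 15), (25, 4), (28, 15), (28, 4), (31, 4), (38, 24), (38, 4), (7, 24)}

{(2, 4), (23, 15), (25, 4), (28, 15), (28, 4), (31, 4), (38, 24), (38, 4), (7, 24)}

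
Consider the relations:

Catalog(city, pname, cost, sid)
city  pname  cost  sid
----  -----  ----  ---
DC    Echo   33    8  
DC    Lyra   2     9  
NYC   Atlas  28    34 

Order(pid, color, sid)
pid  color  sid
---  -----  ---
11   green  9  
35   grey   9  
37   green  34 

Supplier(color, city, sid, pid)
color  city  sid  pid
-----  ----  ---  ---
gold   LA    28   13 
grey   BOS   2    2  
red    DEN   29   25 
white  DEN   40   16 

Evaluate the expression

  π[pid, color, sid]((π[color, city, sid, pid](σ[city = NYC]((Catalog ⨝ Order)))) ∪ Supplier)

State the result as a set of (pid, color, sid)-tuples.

Catalog ⋈ Order (natural join on sid): {(DC, Lyra, 2, 9, 11, green), (DC, Lyra, 2, 9, 35, grey), (NYC, Atlas, 28, 34, 37, green)}
σ[city = NYC]: keep tuples satisfying city = NYC → {(NYC, Atlas, 28, 34, 37, green)}
π_{color, city, sid, pid} gives {(green, NYC, 34, 37)}.
Taking the union: {(gold, LA, 28, 13), (green, NYC, 34, 37), (grey, BOS, 2, 2), (red, DEN, 29, 25), (white, DEN, 40, 16)}
π_{pid, color, sid} gives {(13, gold, 28), (16, white, 40), (2, grey, 2), (25, red, 29), (37, green, 34)}.

{(13, gold, 28), (16, white, 40), (2, grey, 2), (25, red, 29), (37, green, 34)}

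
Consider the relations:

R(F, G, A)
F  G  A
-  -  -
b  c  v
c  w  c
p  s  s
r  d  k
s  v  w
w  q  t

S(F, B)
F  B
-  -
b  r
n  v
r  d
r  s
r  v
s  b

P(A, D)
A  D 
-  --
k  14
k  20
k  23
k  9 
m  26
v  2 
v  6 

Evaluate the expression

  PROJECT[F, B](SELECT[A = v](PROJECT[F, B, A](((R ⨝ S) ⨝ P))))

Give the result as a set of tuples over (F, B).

{(b, r)}

Natural join on F: {(b, c, v, r), (r, d, k, d), (r, d, k, s), (r, d, k, v), (s, v, w, b)}
Natural join on A: {(b, c, v, r, 2), (b, c, v, r, 6), (r, d, k, d, 14), (r, d, k, d, 20), (r, d, k, d, 23), (r, d, k, d, 9), (r, d, k, s, 14), (r, d, k, s, 20), (r, d, k, s, 23), (r, d, k, s, 9), (r, d, k, v, 14), (r, d, k, v, 20), (r, d, k, v, 23), (r, d, k, v, 9)}
Projecting to F, B, A (10 duplicate(s) eliminated): {(b, r, v), (r, d, k), (r, s, k), (r, v, k)}
Apply σ_{A = v}; surviving tuples: {(b, r, v)}
Projecting to F, B: {(b, r)}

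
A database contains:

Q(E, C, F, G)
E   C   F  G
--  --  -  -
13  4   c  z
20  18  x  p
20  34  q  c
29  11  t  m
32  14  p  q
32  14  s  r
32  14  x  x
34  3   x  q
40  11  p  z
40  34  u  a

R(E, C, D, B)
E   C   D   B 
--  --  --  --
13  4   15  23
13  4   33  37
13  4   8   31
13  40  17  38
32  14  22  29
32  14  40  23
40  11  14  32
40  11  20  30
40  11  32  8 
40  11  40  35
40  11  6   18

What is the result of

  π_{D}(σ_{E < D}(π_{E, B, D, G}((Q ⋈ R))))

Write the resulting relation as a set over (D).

Q ⋈ R (natural join on E, C): {(13, 4, c, z, 15, 23), (13, 4, c, z, 33, 37), (13, 4, c, z, 8, 31), (32, 14, p, q, 22, 29), (32, 14, p, q, 40, 23), (32, 14, s, r, 22, 29), (32, 14, s, r, 40, 23), (32, 14, x, x, 22, 29), (32, 14, x, x, 40, 23), (40, 11, p, z, 14, 32), (40, 11, p, z, 20, 30), (40, 11, p, z, 32, 8), (40, 11, p, z, 40, 35), (40, 11, p, z, 6, 18)}
π[E, B, D, G]: project onto (E, B, D, G) → {(13, 23, 15, z), (13, 31, 8, z), (13, 37, 33, z), (32, 23, 40, q), (32, 23, 40, r), (32, 23, 40, x), (32, 29, 22, q), (32, 29, 22, r), (32, 29, 22, x), (40, 18, 6, z), (40, 30, 20, z), (40, 32, 14, z), (40, 35, 40, z), (40, 8, 32, z)}
Selection E < D: {(13, 23, 15, z), (13, 37, 33, z), (32, 23, 40, q), (32, 23, 40, r), (32, 23, 40, x)}
π[D]: project onto (D) (2 duplicate(s) eliminated) → {15, 33, 40}

{15, 33, 40}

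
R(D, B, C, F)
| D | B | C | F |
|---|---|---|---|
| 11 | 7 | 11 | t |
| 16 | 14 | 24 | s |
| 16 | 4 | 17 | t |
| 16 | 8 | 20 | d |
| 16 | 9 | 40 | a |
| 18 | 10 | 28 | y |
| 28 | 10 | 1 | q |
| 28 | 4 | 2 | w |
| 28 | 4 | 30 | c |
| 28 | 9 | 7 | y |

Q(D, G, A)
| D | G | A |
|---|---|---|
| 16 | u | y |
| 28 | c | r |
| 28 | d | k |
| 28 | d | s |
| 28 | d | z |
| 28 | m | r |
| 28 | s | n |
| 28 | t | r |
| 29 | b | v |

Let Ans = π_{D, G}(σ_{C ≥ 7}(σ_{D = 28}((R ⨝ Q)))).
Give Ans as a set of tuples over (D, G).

{(28, c), (28, d), (28, m), (28, s), (28, t)}

Joining R and Q on D yields {(16, 14, 24, s, u, y), (16, 4, 17, t, u, y), (16, 8, 20, d, u, y), (16, 9, 40, a, u, y), (28, 10, 1, q, c, r), (28, 10, 1, q, d, k), (28, 10, 1, q, d, s), (28, 10, 1, q, d, z), (28, 10, 1, q, m, r), (28, 10, 1, q, s, n), (28, 10, 1, q, t, r), (28, 4, 2, w, c, r), (28, 4, 2, w, d, k), (28, 4, 2, w, d, s), (28, 4, 2, w, d, z), (28, 4, 2, w, m, r), (28, 4, 2, w, s, n), (28, 4, 2, w, t, r), (28, 4, 30, c, c, r), (28, 4, 30, c, d, k), (28, 4, 30, c, d, s), (28, 4, 30, c, d, z), (28, 4, 30, c, m, r), (28, 4, 30, c, s, n), (28, 4, 30, c, t, r), (28, 9, 7, y, c, r), (28, 9, 7, y, d, k), (28, 9, 7, y, d, s), (28, 9, 7, y, d, z), (28, 9, 7, y, m, r), (28, 9, 7, y, s, n), (28, 9, 7, y, t, r)}.
Apply σ_{D = 28}; surviving tuples: {(28, 10, 1, q, c, r), (28, 10, 1, q, d, k), (28, 10, 1, q, d, s), (28, 10, 1, q, d, z), (28, 10, 1, q, m, r), (28, 10, 1, q, s, n), (28, 10, 1, q, t, r), (28, 4, 2, w, c, r), (28, 4, 2, w, d, k), (28, 4, 2, w, d, s), (28, 4, 2, w, d, z), (28, 4, 2, w, m, r), (28, 4, 2, w, s, n), (28, 4, 2, w, t, r), (28, 4, 30, c, c, r), (28, 4, 30, c, d, k), (28, 4, 30, c, d, s), (28, 4, 30, c, d, z), (28, 4, 30, c, m, r), (28, 4, 30, c, s, n), (28, 4, 30, c, t, r), (28, 9, 7, y, c, r), (28, 9, 7, y, d, k), (28, 9, 7, y, d, s), (28, 9, 7, y, d, z), (28, 9, 7, y, m, r), (28, 9, 7, y, s, n), (28, 9, 7, y, t, r)}
Apply σ_{C ≥ 7}; surviving tuples: {(28, 4, 30, c, c, r), (28, 4, 30, c, d, k), (28, 4, 30, c, d, s), (28, 4, 30, c, d, z), (28, 4, 30, c, m, r), (28, 4, 30, c, s, n), (28, 4, 30, c, t, r), (28, 9, 7, y, c, r), (28, 9, 7, y, d, k), (28, 9, 7, y, d, s), (28, 9, 7, y, d, z), (28, 9, 7, y, m, r), (28, 9, 7, y, s, n), (28, 9, 7, y, t, r)}
π[D, G]: project onto (D, G) (9 duplicate(s) eliminated) → {(28, c), (28, d), (28, m), (28, s), (28, t)}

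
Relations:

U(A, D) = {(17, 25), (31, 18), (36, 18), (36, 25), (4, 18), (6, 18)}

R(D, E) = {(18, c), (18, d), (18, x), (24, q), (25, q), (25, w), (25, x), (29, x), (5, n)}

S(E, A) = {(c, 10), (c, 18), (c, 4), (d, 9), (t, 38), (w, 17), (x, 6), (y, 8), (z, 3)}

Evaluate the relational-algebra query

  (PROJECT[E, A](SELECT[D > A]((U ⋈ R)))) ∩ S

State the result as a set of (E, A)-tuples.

{(c, 4), (w, 17), (x, 6)}

Natural join on D: {(17, 25, q), (17, 25, w), (17, 25, x), (31, 18, c), (31, 18, d), (31, 18, x), (36, 18, c), (36, 18, d), (36, 18, x), (36, 25, q), (36, 25, w), (36, 25, x), (4, 18, c), (4, 18, d), (4, 18, x), (6, 18, c), (6, 18, d), (6, 18, x)}
Selection D > A: {(17, 25, q), (17, 25, w), (17, 25, x), (4, 18, c), (4, 18, d), (4, 18, x), (6, 18, c), (6, 18, d), (6, 18, x)}
π_{E, A} gives {(c, 4), (c, 6), (d, 4), (d, 6), (q, 17), (w, 17), (x, 17), (x, 4), (x, 6)}.
Taking the intersection: {(c, 4), (w, 17), (x, 6)}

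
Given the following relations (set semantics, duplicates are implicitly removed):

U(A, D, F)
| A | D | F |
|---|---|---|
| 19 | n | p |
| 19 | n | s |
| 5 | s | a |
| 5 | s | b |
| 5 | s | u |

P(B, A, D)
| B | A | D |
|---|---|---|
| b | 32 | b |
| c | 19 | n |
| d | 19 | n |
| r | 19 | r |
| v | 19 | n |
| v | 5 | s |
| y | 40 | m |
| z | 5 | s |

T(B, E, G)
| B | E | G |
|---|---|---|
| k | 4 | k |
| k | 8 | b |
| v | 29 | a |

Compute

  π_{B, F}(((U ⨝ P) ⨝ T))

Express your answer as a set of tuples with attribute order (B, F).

Natural join on A, D: {(19, n, p, c), (19, n, p, d), (19, n, p, v), (19, n, s, c), (19, n, s, d), (19, n, s, v), (5, s, a, v), (5, s, a, z), (5, s, b, v), (5, s, b, z), (5, s, u, v), (5, s, u, z)}
Natural join on B: {(19, n, p, v, 29, a), (19, n, s, v, 29, a), (5, s, a, v, 29, a), (5, s, b, v, 29, a), (5, s, u, v, 29, a)}
π[B, F]: project onto (B, F) → {(v, a), (v, b), (v, p), (v, s), (v, u)}

{(v, a), (v, b), (v, p), (v, s), (v, u)}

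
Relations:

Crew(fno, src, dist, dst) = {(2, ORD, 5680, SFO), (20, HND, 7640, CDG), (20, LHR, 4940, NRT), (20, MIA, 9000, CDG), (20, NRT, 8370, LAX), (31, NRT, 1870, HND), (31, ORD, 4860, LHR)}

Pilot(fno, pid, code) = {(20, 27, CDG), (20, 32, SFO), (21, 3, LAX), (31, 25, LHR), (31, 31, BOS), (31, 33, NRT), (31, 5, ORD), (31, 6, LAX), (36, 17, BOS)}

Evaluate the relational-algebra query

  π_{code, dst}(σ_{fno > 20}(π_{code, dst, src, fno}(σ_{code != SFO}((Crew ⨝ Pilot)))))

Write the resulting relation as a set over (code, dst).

{(BOS, HND), (BOS, LHR), (LAX, HND), (LAX, LHR), (LHR, HND), (LHR, LHR), (NRT, HND), (NRT, LHR), (ORD, HND), (ORD, LHR)}

Joining Crew and Pilot on fno yields {(20, HND, 7640, CDG, 27, CDG), (20, HND, 7640, CDG, 32, SFO), (20, LHR, 4940, NRT, 27, CDG), (20, LHR, 4940, NRT, 32, SFO), (20, MIA, 9000, CDG, 27, CDG), (20, MIA, 9000, CDG, 32, SFO), (20, NRT, 8370, LAX, 27, CDG), (20, NRT, 8370, LAX, 32, SFO), (31, NRT, 1870, HND, 25, LHR), (31, NRT, 1870, HND, 31, BOS), (31, NRT, 1870, HND, 33, NRT), (31, NRT, 1870, HND, 5, ORD), (31, NRT, 1870, HND, 6, LAX), (31, ORD, 4860, LHR, 25, LHR), (31, ORD, 4860, LHR, 31, BOS), (31, ORD, 4860, LHR, 33, NRT), (31, ORD, 4860, LHR, 5, ORD), (31, ORD, 4860, LHR, 6, LAX)}.
Apply σ_{code != SFO}; surviving tuples: {(20, HND, 7640, CDG, 27, CDG), (20, LHR, 4940, NRT, 27, CDG), (20, MIA, 9000, CDG, 27, CDG), (20, NRT, 8370, LAX, 27, CDG), (31, NRT, 1870, HND, 25, LHR), (31, NRT, 1870, HND, 31, BOS), (31, NRT, 1870, HND, 33, NRT), (31, NRT, 1870, HND, 5, ORD), (31, NRT, 1870, HND, 6, LAX), (31, ORD, 4860, LHR, 25, LHR), (31, ORD, 4860, LHR, 31, BOS), (31, ORD, 4860, LHR, 33, NRT), (31, ORD, 4860, LHR, 5, ORD), (31, ORD, 4860, LHR, 6, LAX)}
Keep only column(s) code, dst, src, fno: {(BOS, HND, NRT, 31), (BOS, LHR, ORD, 31), (CDG, CDG, HND, 20), (CDG, CDG, MIA, 20), (CDG, LAX, NRT, 20), (CDG, NRT, LHR, 20), (LAX, HND, NRT, 31), (LAX, LHR, ORD, 31), (LHR, HND, NRT, 31), (LHR, LHR, ORD, 31), (NRT, HND, NRT, 31), (NRT, LHR, ORD, 31), (ORD, HND, NRT, 31), (ORD, LHR, ORD, 31)}
Apply σ_{fno > 20}; surviving tuples: {(BOS, HND, NRT, 31), (BOS, LHR, ORD, 31), (LAX, HND, NRT, 31), (LAX, LHR, ORD, 31), (LHR, HND, NRT, 31), (LHR, LHR, ORD, 31), (NRT, HND, NRT, 31), (NRT, LHR, ORD, 31), (ORD, HND, NRT, 31), (ORD, LHR, ORD, 31)}
Keep only column(s) code, dst: {(BOS, HND), (BOS, LHR), (LAX, HND), (LAX, LHR), (LHR, HND), (LHR, LHR), (NRT, HND), (NRT, LHR), (ORD, HND), (ORD, LHR)}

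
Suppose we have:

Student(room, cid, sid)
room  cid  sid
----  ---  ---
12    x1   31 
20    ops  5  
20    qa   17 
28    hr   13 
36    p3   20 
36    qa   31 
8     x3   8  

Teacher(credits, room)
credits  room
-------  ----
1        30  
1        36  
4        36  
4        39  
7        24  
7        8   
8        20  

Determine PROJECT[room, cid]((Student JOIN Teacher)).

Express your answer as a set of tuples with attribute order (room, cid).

{(20, ops), (20, qa), (36, p3), (36, qa), (8, x3)}

Student ⋈ Teacher (natural join on room): {(20, ops, 5, 8), (20, qa, 17, 8), (36, p3, 20, 1), (36, p3, 20, 4), (36, qa, 31, 1), (36, qa, 31, 4), (8, x3, 8, 7)}
Projecting to room, cid (2 duplicate(s) eliminated): {(20, ops), (20, qa), (36, p3), (36, qa), (8, x3)}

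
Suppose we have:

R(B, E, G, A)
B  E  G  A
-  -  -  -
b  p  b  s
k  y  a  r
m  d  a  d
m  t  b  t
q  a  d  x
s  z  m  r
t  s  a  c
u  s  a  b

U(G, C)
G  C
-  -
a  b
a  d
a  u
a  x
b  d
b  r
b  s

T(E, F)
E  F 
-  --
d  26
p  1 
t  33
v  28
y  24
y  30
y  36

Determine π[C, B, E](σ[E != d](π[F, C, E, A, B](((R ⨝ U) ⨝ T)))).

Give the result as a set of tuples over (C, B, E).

{(b, k, y), (d, b, p), (d, k, y), (d, m, t), (r, b, p), (r, m, t), (s, b, p), (s, m, t), (u, k, y), (x, k, y)}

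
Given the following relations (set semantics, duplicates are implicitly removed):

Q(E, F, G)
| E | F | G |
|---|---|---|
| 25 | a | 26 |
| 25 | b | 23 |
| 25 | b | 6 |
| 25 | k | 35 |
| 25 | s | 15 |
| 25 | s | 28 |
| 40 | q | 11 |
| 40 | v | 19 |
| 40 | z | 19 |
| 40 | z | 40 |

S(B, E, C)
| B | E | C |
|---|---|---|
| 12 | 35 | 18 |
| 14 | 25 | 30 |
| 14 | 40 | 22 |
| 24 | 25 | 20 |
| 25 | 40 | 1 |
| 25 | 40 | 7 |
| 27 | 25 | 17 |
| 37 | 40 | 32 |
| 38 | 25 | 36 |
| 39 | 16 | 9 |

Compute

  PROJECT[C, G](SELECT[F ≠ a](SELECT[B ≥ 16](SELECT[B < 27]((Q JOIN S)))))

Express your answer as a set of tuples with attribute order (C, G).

{(1, 11), (1, 19), (1, 40), (20, 15), (20, 23), (20, 28), (20, 35), (20, 6), (7, 11), (7, 19), (7, 40)}

Natural join on E: {(25, a, 26, 14, 30), (25, a, 26, 24, 20), (25, a, 26, 27, 17), (25, a, 26, 38, 36), (25, b, 23, 14, 30), (25, b, 23, 24, 20), (25, b, 23, 27, 17), (25, b, 23, 38, 36), (25, b, 6, 14, 30), (25, b, 6, 24, 20), (25, b, 6, 27, 17), (25, b, 6, 38, 36), (25, k, 35, 14, 30), (25, k, 35, 24, 20), (25, k, 35, 27, 17), (25, k, 35, 38, 36), (25, s, 15, 14, 30), (25, s, 15, 24, 20), (25, s, 15, 27, 17), (25, s, 15, 38, 36), (25, s, 28, 14, 30), (25, s, 28, 24, 20), (25, s, 28, 27, 17), (25, s, 28, 38, 36), (40, q, 11, 14, 22), (40, q, 11, 25, 1), (40, q, 11, 25, 7), (40, q, 11, 37, 32), (40, v, 19, 14, 22), (40, v, 19, 25, 1), (40, v, 19, 25, 7), (40, v, 19, 37, 32), (40, z, 19, 14, 22), (40, z, 19, 25, 1), (40, z, 19, 25, 7), (40, z, 19, 37, 32), (40, z, 40, 14, 22), (40, z, 40, 25, 1), (40, z, 40, 25, 7), (40, z, 40, 37, 32)}
Filtering on B < 27 leaves {(25, a, 26, 14, 30), (25, a, 26, 24, 20), (25, b, 23, 14, 30), (25, b, 23, 24, 20), (25, b, 6, 14, 30), (25, b, 6, 24, 20), (25, k, 35, 14, 30), (25, k, 35, 24, 20), (25, s, 15, 14, 30), (25, s, 15, 24, 20), (25, s, 28, 14, 30), (25, s, 28, 24, 20), (40, q, 11, 14, 22), (40, q, 11, 25, 1), (40, q, 11, 25, 7), (40, v, 19, 14, 22), (40, v, 19, 25, 1), (40, v, 19, 25, 7), (40, z, 19, 14, 22), (40, z, 19, 25, 1), (40, z, 19, 25, 7), (40, z, 40, 14, 22), (40, z, 40, 25, 1), (40, z, 40, 25, 7)}.
Filtering on B ≥ 16 leaves {(25, a, 26, 24, 20), (25, b, 23, 24, 20), (25, b, 6, 24, 20), (25, k, 35, 24, 20), (25, s, 15, 24, 20), (25, s, 28, 24, 20), (40, q, 11, 25, 1), (40, q, 11, 25, 7), (40, v, 19, 25, 1), (40, v, 19, 25, 7), (40, z, 19, 25, 1), (40, z, 19, 25, 7), (40, z, 40, 25, 1), (40, z, 40, 25, 7)}.
Filtering on F ≠ a leaves {(25, b, 23, 24, 20), (25, b, 6, 24, 20), (25, k, 35, 24, 20), (25, s, 15, 24, 20), (25, s, 28, 24, 20), (40, q, 11, 25, 1), (40, q, 11, 25, 7), (40, v, 19, 25, 1), (40, v, 19, 25, 7), (40, z, 19, 25, 1), (40, z, 19, 25, 7), (40, z, 40, 25, 1), (40, z, 40, 25, 7)}.
π_{C, G} gives {(1, 11), (1, 19), (1, 40), (20, 15), (20, 23), (20, 28), (20, 35), (20, 6), (7, 11), (7, 19), (7, 40)} (2 duplicate(s) eliminated).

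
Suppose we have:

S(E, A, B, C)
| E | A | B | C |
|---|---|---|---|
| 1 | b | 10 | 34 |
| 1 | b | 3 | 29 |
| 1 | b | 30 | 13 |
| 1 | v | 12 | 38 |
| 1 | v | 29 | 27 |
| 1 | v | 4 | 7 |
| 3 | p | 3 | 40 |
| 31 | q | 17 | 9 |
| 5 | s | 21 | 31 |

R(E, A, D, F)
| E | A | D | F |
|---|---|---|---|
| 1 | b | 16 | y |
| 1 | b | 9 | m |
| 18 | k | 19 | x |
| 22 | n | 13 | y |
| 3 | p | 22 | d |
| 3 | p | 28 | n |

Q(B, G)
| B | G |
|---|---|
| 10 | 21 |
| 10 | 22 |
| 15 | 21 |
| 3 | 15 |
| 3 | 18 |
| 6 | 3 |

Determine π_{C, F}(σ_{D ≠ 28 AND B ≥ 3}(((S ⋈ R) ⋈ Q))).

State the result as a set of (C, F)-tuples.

{(29, m), (29, y), (34, m), (34, y), (40, d)}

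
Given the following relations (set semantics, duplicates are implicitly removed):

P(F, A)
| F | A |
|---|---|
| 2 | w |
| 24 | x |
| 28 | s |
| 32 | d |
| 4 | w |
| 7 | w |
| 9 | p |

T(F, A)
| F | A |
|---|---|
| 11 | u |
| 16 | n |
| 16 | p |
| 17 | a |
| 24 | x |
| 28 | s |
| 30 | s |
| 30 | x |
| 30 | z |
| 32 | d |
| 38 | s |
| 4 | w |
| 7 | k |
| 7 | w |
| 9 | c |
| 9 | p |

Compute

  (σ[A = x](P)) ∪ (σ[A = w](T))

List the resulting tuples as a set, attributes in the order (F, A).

{(24, x), (4, w), (7, w)}

Apply σ_{A = x}; surviving tuples: {(24, x)}
Apply σ_{A = w}; surviving tuples: {(4, w), (7, w)}
Taking the union: {(24, x), (4, w), (7, w)}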